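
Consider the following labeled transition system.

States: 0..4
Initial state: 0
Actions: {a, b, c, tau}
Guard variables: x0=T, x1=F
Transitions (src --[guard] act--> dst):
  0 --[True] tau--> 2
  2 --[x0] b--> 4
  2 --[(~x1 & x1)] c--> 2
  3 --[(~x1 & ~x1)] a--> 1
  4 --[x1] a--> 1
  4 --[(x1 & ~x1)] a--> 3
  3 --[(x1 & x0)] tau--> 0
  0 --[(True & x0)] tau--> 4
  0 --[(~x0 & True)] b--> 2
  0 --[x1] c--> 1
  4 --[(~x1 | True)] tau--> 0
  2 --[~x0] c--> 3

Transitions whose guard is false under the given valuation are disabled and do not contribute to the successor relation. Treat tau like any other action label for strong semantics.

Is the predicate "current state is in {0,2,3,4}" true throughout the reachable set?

Answer: INVARIANT HOLDS

Analysis:
Inv-set: {0,2,3,4}
R = {0,2,4}
  0: ok
  2: ok
  4: ok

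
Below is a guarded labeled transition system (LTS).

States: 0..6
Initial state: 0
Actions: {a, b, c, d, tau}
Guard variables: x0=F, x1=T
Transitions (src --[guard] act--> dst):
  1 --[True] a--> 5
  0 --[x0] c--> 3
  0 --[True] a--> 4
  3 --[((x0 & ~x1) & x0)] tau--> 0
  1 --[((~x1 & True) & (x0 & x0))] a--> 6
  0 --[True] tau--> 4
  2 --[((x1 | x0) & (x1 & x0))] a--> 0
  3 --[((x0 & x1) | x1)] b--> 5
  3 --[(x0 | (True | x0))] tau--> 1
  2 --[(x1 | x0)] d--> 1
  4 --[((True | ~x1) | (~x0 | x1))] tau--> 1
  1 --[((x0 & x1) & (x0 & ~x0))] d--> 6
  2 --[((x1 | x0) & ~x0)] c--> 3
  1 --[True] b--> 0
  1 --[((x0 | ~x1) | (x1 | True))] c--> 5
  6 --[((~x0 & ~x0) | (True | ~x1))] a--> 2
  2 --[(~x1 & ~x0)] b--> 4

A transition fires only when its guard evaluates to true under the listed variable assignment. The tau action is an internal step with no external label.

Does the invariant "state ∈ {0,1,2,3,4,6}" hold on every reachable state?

Answer: INVARIANT VIOLATED at state 5

Trace:
Safe = {0,1,2,3,4,6}
R = {0,1,4,5}
  0: safe
  1: safe
  4: safe
  5: ✗ unsafe
witness against invariant: a·tau·a → 5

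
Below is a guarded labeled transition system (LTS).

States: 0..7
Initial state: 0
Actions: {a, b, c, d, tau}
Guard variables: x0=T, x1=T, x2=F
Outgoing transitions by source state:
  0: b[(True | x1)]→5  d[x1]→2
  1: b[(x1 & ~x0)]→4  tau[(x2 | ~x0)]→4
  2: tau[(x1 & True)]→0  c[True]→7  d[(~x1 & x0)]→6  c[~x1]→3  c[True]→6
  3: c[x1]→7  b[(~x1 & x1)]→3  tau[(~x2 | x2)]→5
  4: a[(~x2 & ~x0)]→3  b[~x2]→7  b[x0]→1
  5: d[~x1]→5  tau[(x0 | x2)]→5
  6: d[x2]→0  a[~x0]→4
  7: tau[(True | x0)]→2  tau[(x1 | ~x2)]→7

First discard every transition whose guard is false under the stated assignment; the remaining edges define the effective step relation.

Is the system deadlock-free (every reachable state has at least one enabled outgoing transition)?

Reach set: {0,2,5,6,7}
  0: b→5  d→2  [2 out]
  2: c→6  c→7  tau→0  [3 out]
  5: tau→5  [1 out]
  6: ∅  [no exit]
  7: tau→2  tau→7  [2 out]
Path to 6: d·c

Answer: DEADLOCK at state 6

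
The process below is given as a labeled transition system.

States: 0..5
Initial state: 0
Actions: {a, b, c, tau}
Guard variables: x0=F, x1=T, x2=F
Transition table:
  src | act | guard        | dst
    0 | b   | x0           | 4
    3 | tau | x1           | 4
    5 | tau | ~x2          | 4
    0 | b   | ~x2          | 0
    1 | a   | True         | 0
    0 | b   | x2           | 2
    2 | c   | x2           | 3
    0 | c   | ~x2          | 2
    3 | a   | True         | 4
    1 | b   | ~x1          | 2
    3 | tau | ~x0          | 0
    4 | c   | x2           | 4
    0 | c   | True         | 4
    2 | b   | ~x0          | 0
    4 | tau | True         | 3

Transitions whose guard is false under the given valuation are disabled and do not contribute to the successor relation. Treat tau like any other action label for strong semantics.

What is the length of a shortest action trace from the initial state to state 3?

Answer: 2

Trace:
Breadth-first toward 3:
  Layer 0: {0}
  Layer 1: {2,4}
  Layer 2: {3}
3 enters at depth 2; path c·tau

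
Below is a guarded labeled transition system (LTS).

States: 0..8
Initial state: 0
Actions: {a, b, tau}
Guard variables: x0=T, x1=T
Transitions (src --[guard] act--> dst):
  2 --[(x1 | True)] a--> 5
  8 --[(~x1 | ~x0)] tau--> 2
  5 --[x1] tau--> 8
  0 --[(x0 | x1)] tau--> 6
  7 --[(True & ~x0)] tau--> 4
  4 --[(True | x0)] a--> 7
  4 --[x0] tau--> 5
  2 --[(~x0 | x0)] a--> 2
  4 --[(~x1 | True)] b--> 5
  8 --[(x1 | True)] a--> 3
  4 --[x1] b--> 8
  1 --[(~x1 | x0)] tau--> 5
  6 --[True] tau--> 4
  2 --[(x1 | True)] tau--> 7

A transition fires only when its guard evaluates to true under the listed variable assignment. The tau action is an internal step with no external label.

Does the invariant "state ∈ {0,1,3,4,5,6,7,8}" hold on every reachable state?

Inv-set: {0,1,3,4,5,6,7,8}
Reachable = {0,3,4,5,6,7,8}
  0: ✓
  3: ✓
  4: ✓
  5: ✓
  6: ✓
  7: ✓
  8: ✓

Answer: INVARIANT HOLDS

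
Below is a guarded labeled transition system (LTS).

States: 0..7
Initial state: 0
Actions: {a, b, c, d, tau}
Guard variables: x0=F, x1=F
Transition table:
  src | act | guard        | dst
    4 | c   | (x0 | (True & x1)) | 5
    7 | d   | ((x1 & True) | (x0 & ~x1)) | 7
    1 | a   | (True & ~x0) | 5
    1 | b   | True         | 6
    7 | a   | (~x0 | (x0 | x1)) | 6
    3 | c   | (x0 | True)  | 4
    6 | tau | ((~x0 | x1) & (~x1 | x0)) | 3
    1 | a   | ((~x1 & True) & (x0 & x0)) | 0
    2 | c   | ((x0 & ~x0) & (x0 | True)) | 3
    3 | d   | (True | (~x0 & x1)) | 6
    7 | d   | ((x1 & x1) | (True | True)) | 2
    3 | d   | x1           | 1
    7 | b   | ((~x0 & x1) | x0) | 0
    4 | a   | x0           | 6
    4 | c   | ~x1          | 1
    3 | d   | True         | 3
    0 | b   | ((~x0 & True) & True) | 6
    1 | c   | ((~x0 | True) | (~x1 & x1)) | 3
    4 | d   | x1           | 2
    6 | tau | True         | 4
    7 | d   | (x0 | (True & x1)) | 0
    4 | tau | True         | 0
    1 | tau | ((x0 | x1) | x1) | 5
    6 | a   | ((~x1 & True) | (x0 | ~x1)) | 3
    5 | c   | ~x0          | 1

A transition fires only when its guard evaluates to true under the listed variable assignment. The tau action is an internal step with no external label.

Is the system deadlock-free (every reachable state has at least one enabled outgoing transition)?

R = {0,1,3,4,5,6}
  0: b→6  [1 out]
  1: a→5  b→6  c→3  [3 out]
  3: c→4  d→3  d→6  [3 out]
  4: c→1  tau→0  [2 out]
  5: c→1  [1 out]
  6: a→3  tau→3  tau→4  [3 out]

Answer: DEADLOCK-FREE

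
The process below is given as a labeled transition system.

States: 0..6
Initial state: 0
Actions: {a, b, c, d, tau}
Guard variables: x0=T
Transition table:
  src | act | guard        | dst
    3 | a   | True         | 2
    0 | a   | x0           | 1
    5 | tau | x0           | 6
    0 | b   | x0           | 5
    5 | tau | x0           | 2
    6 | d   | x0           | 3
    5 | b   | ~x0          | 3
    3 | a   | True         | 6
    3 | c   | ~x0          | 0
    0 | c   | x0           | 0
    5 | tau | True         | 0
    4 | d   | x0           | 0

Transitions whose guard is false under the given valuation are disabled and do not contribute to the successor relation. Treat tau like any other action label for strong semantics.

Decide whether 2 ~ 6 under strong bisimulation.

Compute ~ classes (split until stable):
  π0 = {{0,1,2,3,4,5,6}}
  π1 = {{0},{1,2},{3},{4,6},{5}}
  π2 = {{0},{1,2},{3},{4},{5},{6}}
Fixed point at round 3; 6 class(es).
[2]={1,2}  [6]={6}

Answer: NOT BISIMILAR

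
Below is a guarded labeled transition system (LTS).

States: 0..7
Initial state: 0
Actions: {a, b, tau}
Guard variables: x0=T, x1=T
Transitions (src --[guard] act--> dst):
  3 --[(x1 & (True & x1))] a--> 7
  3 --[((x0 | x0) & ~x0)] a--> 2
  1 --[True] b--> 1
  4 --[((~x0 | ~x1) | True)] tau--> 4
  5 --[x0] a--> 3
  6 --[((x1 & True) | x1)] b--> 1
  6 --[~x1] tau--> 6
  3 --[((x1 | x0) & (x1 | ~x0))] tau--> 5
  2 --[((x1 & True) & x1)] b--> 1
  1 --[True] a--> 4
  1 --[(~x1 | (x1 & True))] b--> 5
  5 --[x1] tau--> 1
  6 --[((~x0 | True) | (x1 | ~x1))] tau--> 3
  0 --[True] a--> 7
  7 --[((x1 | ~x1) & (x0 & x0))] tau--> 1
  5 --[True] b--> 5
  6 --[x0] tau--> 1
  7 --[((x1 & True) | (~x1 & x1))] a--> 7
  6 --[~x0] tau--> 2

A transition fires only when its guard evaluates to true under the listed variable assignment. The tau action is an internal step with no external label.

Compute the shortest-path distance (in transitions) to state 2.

Answer: UNREACHABLE

Analysis:
BFS to 2:
  Layer 0: {0}
  Layer 1: {7}
  Layer 2: {1}
  Layer 3: {4,5}
  Layer 4: {3}
2 never appears.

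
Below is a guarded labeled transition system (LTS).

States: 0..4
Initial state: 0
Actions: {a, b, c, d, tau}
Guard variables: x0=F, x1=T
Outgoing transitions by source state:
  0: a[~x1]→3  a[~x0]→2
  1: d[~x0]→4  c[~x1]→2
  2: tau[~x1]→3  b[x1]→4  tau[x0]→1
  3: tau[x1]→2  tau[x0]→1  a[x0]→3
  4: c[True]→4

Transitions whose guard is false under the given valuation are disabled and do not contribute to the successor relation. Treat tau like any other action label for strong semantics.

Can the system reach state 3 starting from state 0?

Answer: UNREACHABLE

Analysis:
5 transition(s) survive guard evaluation.
depth 0: {0}
depth 1: {2}  total {0,2}
depth 2: {4}  total {0,2,4}
R = {0,2,4}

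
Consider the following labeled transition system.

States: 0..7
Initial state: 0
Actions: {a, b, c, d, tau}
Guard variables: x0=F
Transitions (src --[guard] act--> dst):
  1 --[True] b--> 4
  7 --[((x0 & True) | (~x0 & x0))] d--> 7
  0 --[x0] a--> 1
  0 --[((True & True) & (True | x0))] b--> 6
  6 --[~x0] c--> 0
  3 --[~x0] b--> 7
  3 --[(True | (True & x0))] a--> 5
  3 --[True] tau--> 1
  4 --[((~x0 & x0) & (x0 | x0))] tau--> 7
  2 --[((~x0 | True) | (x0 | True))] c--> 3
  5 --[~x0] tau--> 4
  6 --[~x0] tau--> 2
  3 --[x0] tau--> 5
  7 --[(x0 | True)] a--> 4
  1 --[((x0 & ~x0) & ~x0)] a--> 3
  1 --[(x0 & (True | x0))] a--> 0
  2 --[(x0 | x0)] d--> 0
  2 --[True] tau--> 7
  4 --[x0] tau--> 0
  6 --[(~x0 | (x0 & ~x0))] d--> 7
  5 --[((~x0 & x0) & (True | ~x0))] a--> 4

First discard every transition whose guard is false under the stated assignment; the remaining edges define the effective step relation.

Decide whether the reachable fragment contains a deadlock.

R = {0,1,2,3,4,5,6,7}
  0: b→6  [1 out]
  1: b→4  [1 out]
  2: c→3  tau→7  [2 out]
  3: a→5  b→7  tau→1  [3 out]
  4: ∅  [STUCK]
  5: tau→4  [1 out]
  6: c→0  d→7  tau→2  [3 out]
  7: a→4  [1 out]
witness 4: b·d·a

Answer: DEADLOCK at state 4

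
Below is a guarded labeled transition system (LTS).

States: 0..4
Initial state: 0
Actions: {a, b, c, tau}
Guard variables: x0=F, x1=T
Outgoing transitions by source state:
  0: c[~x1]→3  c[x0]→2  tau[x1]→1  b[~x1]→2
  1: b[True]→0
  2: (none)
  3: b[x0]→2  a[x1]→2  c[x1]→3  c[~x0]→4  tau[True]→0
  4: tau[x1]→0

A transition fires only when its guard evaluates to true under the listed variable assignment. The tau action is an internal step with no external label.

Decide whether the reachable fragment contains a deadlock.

Reachable = {0,1}
  0: tau→1  [1 out]
  1: b→0  [1 out]

Answer: DEADLOCK-FREE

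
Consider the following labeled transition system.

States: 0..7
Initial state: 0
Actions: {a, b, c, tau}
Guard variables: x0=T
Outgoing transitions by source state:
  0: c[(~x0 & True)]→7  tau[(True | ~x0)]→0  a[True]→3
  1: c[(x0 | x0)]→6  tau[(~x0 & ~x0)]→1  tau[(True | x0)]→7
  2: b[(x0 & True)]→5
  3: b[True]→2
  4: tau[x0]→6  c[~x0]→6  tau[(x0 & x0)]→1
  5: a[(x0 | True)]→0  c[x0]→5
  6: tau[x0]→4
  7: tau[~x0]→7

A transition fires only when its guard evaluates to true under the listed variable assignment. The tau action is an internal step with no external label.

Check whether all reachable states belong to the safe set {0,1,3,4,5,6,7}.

Inv-set: {0,1,3,4,5,6,7}
Reach set: {0,2,3,5}
  0: safe
  2: outside
  3: safe
  5: safe
reach 2 via a·b — violates

Answer: INVARIANT VIOLATED at state 2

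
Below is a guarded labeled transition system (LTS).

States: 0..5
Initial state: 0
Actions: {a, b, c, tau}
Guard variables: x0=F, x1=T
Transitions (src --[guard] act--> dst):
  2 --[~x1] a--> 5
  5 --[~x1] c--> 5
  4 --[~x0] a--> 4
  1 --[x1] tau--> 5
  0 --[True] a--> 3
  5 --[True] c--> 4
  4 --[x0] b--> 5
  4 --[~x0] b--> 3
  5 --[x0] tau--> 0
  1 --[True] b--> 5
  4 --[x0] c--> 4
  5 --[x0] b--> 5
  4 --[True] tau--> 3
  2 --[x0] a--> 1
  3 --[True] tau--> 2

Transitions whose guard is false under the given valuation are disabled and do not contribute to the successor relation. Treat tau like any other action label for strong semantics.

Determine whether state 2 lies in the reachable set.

Answer: REACHABLE

Trace:
8 transition(s) survive guard evaluation.
L0 = {0}
L1 = {3}  total {0,3}
L2 = {2}  total {0,2,3}
Reachable = {0,2,3}
witness 2: a·tau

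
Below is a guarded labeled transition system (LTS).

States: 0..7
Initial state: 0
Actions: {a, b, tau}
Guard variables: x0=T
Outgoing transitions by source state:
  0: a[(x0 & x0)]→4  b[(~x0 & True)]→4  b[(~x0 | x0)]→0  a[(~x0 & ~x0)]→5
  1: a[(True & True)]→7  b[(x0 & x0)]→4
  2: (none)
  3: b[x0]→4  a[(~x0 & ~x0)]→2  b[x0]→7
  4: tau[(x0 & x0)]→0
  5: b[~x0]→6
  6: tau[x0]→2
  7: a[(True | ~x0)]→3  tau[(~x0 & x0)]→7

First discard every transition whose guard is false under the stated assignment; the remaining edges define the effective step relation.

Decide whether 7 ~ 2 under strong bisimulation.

Compute ~ classes (split until stable):
  round 0: {{0,1,2,3,4,5,6,7}}
  round 1: {{0,1},{2,5},{3},{4,6},{7}}
  round 2: {{0},{1},{2,5},{3},{4},{6},{7}}
stable after 3 split(s): 7 block(s)
[7]={7}  [2]={2,5}

Answer: NOT BISIMILAR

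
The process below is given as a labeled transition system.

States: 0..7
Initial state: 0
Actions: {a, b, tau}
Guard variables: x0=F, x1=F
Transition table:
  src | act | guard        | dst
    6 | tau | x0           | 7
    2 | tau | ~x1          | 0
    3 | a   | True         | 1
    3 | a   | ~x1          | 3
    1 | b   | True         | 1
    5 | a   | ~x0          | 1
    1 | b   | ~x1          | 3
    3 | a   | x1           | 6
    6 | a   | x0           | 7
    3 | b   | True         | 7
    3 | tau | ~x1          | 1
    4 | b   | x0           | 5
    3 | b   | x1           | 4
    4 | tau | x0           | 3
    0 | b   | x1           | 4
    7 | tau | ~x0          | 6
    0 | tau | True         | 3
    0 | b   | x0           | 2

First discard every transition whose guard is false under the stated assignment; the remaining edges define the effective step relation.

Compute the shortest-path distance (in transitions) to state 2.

Breadth-first toward 2:
  depth 0: {0}
  depth 1: {3}
  depth 2: {1,7}
  depth 3: {6}
2 never appears.

Answer: UNREACHABLE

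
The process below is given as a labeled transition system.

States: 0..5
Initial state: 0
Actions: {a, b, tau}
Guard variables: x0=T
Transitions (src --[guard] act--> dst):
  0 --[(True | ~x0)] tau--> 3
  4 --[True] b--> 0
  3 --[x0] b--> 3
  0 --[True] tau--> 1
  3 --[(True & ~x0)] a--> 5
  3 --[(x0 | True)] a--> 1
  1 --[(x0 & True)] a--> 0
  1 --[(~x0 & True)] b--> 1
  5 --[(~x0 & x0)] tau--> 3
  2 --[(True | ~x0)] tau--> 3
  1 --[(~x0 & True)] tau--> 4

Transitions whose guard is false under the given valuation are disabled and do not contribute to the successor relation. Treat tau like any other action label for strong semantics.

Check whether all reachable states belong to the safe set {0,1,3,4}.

Inv-set: {0,1,3,4}
Reachable = {0,1,3}
  0: safe
  1: safe
  3: safe

Answer: INVARIANT HOLDS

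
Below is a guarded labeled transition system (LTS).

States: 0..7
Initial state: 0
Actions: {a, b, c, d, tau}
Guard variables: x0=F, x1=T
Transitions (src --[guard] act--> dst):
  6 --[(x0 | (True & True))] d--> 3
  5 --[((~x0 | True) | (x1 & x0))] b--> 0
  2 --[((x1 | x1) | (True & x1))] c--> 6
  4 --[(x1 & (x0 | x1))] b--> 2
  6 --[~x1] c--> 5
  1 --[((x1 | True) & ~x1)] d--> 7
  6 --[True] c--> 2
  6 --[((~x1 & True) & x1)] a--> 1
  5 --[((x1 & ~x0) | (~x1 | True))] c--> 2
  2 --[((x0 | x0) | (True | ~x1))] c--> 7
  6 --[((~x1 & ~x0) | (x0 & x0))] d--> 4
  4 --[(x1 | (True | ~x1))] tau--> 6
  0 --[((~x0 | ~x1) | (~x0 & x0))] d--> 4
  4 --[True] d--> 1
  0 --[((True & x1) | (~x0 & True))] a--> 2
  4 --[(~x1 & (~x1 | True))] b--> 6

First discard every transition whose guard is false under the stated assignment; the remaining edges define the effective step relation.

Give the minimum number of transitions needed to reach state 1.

Breadth-first toward 1:
  L0 = {0}
  L1 = {2,4}
  L2 = {1,6,7}
first hit 1 at d=2 via d·d

Answer: 2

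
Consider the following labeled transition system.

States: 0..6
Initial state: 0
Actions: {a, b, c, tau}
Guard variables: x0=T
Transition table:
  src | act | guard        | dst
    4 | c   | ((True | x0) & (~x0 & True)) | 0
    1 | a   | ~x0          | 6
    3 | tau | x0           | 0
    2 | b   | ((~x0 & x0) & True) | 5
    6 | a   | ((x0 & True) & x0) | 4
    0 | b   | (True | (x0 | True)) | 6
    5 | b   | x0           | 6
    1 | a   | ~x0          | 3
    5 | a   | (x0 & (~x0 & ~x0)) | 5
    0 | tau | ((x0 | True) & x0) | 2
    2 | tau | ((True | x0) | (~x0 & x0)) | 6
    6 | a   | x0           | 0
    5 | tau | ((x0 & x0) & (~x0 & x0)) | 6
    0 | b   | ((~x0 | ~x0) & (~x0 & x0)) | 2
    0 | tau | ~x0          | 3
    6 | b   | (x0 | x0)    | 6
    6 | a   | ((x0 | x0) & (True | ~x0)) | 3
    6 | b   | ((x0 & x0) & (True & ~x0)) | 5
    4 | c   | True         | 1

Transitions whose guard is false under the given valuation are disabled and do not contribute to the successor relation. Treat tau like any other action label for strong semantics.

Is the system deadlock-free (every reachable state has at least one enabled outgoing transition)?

R = {0,1,2,3,4,6}
  0: b→6  tau→2  [2 out]
  1: ∅  [no exit]
  2: tau→6  [1 out]
  3: tau→0  [1 out]
  4: c→1  [1 out]
  6: a→0  a→3  a→4  b→6  [4 out]
trace reaching 1: b·a·c

Answer: DEADLOCK at state 1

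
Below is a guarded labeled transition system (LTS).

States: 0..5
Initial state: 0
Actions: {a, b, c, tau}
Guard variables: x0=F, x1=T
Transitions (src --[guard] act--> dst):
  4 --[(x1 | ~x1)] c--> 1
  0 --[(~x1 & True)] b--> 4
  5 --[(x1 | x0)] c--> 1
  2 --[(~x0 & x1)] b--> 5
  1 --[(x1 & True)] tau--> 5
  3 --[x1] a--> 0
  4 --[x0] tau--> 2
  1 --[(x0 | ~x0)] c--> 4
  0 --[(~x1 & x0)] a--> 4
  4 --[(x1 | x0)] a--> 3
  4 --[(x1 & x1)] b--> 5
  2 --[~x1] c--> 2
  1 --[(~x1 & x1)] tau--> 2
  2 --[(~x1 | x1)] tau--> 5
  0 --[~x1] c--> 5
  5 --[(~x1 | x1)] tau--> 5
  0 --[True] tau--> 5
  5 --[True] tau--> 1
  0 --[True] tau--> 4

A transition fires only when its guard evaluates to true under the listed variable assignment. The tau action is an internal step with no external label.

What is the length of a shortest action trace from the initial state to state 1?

BFS to 1:
  depth 0: {0}
  depth 1: {4,5}
  depth 2: {1,3}
depth(1)=2, e.g. tau·c

Answer: 2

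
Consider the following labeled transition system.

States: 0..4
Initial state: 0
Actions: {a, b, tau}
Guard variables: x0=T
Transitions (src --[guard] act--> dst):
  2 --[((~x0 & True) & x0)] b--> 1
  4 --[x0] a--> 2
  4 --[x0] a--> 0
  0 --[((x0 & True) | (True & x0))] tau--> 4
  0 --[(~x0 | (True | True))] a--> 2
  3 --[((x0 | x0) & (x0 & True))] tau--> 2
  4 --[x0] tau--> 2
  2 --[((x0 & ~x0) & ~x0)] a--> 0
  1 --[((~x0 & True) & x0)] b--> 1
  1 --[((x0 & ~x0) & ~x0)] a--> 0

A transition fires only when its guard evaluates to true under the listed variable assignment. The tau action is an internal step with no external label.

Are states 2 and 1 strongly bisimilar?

Answer: BISIMILAR

Trace:
Compute ~ classes (split until stable):
  round 0: {{0,1,2,3,4}}
  round 1: {{0,4},{1,2},{3}}
  round 2: {{0},{1,2},{3},{4}}
Fixed point at round 3; 4 class(es).
2∈{1,2}, 1∈{1,2}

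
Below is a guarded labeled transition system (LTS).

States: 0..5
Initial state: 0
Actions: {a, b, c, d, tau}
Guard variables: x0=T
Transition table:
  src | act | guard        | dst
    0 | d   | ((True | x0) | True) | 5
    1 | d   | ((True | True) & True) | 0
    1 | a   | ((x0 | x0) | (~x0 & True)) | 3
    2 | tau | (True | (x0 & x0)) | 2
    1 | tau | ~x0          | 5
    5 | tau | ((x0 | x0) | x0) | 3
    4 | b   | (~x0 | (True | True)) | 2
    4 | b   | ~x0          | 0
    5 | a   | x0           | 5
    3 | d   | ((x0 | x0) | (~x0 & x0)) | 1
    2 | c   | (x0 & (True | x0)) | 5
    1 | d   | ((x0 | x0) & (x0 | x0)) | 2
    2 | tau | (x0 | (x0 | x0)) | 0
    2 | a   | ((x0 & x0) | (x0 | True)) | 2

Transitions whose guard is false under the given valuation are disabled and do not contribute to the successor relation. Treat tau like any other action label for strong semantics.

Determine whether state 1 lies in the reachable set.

12 transition(s) survive guard evaluation.
Layer 0: {0}
Layer 1: {5}  cumulative {0,5}
Layer 2: {3}  cumulative {0,3,5}
Layer 3: {1}  cumulative {0,1,3,5}
Layer 4: {2}  cumulative {0,1,2,3,5}
Reach set: {0,1,2,3,5}
trace reaching 1: d·tau·d

Answer: REACHABLE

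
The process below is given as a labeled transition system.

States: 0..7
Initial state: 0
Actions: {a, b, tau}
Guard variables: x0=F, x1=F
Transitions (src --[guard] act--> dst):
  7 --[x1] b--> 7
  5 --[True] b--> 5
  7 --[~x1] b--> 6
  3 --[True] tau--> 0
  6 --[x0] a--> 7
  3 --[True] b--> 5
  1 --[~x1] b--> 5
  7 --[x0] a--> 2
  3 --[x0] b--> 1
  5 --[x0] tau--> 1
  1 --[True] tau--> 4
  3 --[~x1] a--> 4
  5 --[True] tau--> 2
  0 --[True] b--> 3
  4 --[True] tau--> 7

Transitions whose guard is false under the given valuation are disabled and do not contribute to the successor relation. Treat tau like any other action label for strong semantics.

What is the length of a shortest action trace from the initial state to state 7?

BFS to 7:
  depth 0: {0}
  depth 1: {3}
  depth 2: {4,5}
  depth 3: {2,7}
first hit 7 at d=3 via b·a·tau

Answer: 3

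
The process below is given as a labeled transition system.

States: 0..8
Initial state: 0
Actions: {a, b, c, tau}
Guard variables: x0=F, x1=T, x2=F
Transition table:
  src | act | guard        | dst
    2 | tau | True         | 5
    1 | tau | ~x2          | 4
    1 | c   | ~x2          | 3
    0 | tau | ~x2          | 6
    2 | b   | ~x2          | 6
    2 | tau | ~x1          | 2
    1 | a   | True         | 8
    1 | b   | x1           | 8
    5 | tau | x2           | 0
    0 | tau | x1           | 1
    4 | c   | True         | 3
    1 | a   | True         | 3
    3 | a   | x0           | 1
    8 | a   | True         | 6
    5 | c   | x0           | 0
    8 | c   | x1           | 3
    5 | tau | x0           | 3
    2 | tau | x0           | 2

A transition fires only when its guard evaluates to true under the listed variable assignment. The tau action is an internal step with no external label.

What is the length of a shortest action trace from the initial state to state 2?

Answer: UNREACHABLE

Working:
Breadth-first toward 2:
  depth 0: {0}
  depth 1: {1,6}
  depth 2: {3,4,8}
2 never appears.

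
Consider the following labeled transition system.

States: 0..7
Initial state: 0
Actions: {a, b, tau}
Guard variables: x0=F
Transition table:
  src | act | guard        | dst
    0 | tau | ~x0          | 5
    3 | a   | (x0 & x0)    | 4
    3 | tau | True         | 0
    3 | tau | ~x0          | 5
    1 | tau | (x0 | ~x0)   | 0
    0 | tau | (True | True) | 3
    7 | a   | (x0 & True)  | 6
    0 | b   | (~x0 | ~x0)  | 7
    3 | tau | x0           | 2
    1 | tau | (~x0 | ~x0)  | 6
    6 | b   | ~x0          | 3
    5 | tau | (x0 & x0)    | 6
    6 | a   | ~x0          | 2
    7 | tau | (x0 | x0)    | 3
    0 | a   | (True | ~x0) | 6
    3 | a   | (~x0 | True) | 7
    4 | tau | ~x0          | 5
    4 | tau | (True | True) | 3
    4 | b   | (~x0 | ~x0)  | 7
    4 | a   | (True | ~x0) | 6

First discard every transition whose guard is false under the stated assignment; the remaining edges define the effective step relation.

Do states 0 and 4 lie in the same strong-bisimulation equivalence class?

Answer: BISIMILAR

Working:
Compute ~ classes (split until stable):
  π0 = {{0,1,2,3,4,5,6,7}}
  π1 = {{0,4},{1},{2,5,7},{3},{6}}
Fixed point at round 2; 5 class(es).
class of 0: {0,4}; class of 4: {0,4}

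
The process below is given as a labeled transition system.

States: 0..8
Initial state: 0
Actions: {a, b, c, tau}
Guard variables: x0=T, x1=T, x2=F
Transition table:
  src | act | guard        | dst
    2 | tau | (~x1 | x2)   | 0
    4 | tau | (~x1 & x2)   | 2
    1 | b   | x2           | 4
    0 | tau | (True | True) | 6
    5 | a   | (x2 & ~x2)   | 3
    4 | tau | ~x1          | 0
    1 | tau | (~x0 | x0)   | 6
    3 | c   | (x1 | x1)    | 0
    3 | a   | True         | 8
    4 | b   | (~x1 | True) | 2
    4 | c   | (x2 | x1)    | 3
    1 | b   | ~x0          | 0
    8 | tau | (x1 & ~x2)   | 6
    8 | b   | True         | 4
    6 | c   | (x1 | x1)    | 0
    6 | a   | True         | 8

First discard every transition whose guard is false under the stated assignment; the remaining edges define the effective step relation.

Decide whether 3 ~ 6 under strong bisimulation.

Refine partition for ~:
  round 0: {{0,1,2,3,4,5,6,7,8}}
  round 1: {{0,1},{2,5,7},{3,6},{4},{8}}
Fixed point at round 2; 5 class(es).
class of 3: {3,6}; class of 6: {3,6}

Answer: BISIMILAR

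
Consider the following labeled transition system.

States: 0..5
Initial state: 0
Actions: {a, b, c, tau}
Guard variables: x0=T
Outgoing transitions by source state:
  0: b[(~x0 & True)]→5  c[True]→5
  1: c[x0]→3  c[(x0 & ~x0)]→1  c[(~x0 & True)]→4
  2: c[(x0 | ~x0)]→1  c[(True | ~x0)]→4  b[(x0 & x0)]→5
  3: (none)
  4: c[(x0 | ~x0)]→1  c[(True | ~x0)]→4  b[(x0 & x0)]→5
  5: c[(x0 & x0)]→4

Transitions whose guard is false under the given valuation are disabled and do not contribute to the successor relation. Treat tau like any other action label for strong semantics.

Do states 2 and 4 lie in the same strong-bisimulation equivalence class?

Refine partition for ~:
  P[0] = {{0,1,2,3,4,5}}
  P[1] = {{0,1,5},{2,4},{3}}
  P[2] = {{0},{1},{2,4},{3},{5}}
5 equivalence class(es) (converged in 3)
class of 2: {2,4}; class of 4: {2,4}

Answer: BISIMILAR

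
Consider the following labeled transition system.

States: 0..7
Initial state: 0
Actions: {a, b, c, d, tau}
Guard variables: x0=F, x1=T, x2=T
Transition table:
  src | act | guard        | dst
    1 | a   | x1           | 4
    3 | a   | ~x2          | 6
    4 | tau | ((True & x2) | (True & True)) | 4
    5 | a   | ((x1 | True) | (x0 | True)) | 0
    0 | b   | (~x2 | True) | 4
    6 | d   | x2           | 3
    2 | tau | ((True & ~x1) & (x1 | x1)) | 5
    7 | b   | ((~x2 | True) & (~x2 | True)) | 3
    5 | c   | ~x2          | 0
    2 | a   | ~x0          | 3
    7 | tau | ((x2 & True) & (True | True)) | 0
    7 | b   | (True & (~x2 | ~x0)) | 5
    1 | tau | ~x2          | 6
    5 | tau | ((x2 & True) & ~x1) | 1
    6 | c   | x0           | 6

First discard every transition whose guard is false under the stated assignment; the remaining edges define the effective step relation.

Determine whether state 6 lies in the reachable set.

Answer: UNREACHABLE

Trace:
After dropping false guards: 9 live edges.
Layer 0: {0}
Layer 1: {4}  cumulative {0,4}
R = {0,4}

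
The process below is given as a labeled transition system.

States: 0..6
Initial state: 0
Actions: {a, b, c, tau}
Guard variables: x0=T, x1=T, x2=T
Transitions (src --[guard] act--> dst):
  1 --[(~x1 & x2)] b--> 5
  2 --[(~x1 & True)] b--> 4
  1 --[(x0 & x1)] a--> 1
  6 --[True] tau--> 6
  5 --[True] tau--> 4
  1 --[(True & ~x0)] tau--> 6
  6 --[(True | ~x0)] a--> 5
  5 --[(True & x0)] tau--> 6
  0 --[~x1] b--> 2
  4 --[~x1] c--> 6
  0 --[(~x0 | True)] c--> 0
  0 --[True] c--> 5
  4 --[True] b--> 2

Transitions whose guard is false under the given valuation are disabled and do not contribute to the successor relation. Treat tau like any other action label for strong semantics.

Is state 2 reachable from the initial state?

Answer: REACHABLE

Analysis:
8 transition(s) survive guard evaluation.
Layer 0: {0}
Layer 1: {5}  now seen {0,5}
Layer 2: {4,6}  now seen {0,4,5,6}
Layer 3: {2}  now seen {0,2,4,5,6}
Reachable = {0,2,4,5,6}
witness 2: c·tau·b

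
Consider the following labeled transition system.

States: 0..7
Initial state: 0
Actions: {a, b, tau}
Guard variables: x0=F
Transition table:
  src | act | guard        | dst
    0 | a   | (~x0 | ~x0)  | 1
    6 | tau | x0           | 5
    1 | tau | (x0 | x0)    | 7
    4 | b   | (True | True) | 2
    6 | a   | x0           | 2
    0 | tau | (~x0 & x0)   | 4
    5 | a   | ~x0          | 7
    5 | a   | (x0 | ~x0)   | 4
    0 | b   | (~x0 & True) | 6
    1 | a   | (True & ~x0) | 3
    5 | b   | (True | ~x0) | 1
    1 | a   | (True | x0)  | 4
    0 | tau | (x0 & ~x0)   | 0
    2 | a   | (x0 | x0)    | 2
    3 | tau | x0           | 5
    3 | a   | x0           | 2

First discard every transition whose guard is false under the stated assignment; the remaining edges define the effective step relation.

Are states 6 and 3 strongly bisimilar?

Answer: BISIMILAR

Trace:
Refine partition for ~:
  π0 = {{0,1,2,3,4,5,6,7}}
  π1 = {{0,5},{1},{2,3,6,7},{4}}
  π2 = {{0},{1},{2,3,6,7},{4},{5}}
stable after 3 split(s): 5 block(s)
6∈{2,3,6,7}, 3∈{2,3,6,7}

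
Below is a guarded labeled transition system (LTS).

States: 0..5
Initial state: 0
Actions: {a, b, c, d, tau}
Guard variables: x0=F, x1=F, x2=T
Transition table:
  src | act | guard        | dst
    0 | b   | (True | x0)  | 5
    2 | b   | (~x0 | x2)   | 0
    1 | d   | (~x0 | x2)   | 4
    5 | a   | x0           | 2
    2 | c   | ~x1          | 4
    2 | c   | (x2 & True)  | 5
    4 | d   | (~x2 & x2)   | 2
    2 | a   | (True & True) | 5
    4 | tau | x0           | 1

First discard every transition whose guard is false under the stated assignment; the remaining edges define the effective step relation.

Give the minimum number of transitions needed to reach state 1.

Breadth-first toward 1:
  Layer 0: {0}
  Layer 1: {5}
1 never appears.

Answer: UNREACHABLE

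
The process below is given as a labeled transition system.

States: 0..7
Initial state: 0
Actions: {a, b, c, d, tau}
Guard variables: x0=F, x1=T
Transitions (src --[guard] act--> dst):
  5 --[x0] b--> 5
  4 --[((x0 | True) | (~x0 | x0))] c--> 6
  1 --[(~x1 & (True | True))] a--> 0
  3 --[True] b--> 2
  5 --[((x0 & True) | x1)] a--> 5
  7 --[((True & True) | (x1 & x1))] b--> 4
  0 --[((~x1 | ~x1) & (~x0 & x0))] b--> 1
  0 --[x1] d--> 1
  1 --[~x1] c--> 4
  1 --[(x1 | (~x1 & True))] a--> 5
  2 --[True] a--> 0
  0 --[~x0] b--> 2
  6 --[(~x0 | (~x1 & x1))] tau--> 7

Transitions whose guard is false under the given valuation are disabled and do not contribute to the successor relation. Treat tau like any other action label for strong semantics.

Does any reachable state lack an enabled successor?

Answer: DEADLOCK-FREE

Analysis:
R = {0,1,2,5}
  0: b→2  d→1  [deg 2]
  1: a→5  [deg 1]
  2: a→0  [deg 1]
  5: a→5  [deg 1]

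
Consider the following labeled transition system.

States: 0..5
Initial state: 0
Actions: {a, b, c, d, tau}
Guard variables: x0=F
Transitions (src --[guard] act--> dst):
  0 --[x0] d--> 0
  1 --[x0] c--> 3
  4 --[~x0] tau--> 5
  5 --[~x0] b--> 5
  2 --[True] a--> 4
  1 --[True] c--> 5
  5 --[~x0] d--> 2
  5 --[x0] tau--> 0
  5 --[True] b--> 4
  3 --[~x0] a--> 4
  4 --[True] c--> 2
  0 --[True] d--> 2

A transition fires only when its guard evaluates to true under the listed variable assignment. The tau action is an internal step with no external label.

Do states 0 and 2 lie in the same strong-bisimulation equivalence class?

Answer: NOT BISIMILAR

Working:
Compute ~ classes (split until stable):
  round 0: {{0,1,2,3,4,5}}
  round 1: {{0},{1},{2,3},{4},{5}}
Fixed point at round 2; 5 class(es).
[0]={0}  [2]={2,3}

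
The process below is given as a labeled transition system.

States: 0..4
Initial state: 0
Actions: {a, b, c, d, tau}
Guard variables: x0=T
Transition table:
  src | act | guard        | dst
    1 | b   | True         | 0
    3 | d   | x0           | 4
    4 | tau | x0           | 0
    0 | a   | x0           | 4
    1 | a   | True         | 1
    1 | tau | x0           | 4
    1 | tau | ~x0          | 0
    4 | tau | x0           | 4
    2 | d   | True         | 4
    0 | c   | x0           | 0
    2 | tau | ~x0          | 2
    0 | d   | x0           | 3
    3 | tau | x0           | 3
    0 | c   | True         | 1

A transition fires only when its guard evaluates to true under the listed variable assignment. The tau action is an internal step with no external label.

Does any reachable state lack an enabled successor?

Answer: DEADLOCK-FREE

Working:
Reachable = {0,1,3,4}
  0: a→4  c→0  c→1  d→3  [4 exit(s)]
  1: a→1  b→0  tau→4  [3 exit(s)]
  3: d→4  tau→3  [2 exit(s)]
  4: tau→0  tau→4  [2 exit(s)]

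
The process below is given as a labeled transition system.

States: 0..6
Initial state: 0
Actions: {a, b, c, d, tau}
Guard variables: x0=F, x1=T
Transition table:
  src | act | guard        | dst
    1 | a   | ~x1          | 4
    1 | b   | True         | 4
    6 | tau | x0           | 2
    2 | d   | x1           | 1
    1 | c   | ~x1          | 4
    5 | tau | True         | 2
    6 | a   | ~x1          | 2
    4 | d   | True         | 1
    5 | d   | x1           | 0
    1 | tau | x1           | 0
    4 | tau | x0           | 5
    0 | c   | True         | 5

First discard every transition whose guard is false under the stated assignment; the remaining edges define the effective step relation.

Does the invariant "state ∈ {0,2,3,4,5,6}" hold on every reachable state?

Answer: INVARIANT VIOLATED at state 1

Analysis:
Safe = {0,2,3,4,5,6}
Reach set: {0,1,2,4,5}
  0: safe
  1: outside
  2: safe
  4: safe
  5: safe
counterexample path to 1: c·tau·d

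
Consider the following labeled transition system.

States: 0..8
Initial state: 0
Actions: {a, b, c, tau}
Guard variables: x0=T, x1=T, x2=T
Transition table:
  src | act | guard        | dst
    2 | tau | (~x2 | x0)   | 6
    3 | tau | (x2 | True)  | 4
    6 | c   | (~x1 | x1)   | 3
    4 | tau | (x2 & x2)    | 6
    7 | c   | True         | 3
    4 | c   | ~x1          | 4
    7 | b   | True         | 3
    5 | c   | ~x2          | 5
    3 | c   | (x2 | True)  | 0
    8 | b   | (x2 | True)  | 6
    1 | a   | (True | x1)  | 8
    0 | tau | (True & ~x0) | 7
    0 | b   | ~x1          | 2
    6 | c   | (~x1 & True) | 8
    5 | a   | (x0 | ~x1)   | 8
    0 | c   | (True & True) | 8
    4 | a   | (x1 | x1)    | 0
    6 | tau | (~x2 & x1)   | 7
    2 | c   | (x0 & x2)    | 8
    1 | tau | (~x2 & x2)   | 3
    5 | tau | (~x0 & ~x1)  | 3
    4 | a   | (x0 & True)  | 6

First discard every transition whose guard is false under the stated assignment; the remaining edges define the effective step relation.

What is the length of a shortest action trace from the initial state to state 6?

Layered search for 6:
  Layer 0: {0}
  Layer 1: {8}
  Layer 2: {6}
6 enters at depth 2; path c·b

Answer: 2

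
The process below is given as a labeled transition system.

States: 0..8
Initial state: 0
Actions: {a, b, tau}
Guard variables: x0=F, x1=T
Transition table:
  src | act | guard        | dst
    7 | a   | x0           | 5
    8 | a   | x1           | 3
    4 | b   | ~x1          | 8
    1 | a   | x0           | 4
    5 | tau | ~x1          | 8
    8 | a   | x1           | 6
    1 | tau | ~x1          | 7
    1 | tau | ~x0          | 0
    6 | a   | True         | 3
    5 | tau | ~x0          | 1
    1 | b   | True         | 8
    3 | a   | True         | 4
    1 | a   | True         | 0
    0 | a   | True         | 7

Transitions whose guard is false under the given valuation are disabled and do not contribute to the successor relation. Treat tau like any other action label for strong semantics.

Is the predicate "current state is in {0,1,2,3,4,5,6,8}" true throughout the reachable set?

Answer: INVARIANT VIOLATED at state 7

Working:
Allowed set {0,1,2,3,4,5,6,8}
R = {0,7}
  0: safe
  7: outside
reach 7 via a — violates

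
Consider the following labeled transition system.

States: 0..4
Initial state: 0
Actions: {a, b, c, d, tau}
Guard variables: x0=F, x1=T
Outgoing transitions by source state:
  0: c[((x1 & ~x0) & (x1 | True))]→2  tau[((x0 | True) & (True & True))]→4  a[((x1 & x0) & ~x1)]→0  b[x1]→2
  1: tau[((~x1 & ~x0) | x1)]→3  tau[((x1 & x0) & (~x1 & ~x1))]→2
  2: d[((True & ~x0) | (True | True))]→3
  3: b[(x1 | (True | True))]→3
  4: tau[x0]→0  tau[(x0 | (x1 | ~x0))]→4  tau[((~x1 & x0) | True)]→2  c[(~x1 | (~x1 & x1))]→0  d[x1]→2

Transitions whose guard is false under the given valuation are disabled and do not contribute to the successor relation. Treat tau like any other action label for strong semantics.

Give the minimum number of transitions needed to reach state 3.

Answer: 2

Trace:
Layered search for 3:
  Layer 0: {0}
  Layer 1: {2,4}
  Layer 2: {3}
3 enters at depth 2; path b·d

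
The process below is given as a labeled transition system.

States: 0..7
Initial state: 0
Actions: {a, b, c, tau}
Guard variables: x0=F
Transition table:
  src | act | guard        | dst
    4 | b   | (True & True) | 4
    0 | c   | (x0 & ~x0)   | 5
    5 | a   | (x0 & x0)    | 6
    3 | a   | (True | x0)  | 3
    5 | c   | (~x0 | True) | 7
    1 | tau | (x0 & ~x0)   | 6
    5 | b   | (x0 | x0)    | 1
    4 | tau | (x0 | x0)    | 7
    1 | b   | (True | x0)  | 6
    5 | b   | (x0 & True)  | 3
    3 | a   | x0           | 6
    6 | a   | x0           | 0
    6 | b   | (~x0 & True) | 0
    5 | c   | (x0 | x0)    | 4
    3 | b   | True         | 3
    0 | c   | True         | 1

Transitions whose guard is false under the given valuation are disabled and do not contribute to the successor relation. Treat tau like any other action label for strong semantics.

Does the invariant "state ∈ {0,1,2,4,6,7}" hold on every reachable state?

Allowed set {0,1,2,4,6,7}
Reach set: {0,1,6}
  0: ✓
  1: ✓
  6: ✓

Answer: INVARIANT HOLDS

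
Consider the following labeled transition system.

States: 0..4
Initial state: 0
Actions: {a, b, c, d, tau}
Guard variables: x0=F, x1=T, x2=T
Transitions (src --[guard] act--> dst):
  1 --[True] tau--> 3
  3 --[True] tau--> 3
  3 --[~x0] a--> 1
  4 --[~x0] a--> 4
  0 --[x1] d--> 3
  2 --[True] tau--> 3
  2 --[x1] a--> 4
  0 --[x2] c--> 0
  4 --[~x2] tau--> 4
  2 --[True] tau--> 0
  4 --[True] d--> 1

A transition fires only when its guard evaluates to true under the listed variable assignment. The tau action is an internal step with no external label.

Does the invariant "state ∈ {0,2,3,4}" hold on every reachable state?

Inv-set: {0,2,3,4}
Reachable = {0,1,3}
  0: safe
  1: outside
  3: safe
reach 1 via d·a — violates

Answer: INVARIANT VIOLATED at state 1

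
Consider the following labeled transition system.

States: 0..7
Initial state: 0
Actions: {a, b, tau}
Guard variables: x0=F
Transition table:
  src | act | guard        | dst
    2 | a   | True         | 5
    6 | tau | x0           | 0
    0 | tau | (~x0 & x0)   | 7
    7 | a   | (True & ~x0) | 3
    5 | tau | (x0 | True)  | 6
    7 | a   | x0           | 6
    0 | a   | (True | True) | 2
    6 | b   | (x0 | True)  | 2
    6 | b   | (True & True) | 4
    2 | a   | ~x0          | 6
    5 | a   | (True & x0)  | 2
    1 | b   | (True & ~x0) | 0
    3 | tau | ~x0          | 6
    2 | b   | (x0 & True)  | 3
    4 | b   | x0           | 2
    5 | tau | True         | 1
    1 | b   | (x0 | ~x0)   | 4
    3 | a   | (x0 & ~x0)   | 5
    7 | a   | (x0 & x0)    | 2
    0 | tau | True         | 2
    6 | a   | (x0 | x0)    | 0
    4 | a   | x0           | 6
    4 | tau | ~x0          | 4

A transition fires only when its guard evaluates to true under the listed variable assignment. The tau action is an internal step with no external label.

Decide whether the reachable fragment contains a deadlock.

R = {0,1,2,4,5,6}
  0: a→2  tau→2  [2 exit(s)]
  1: b→0  b→4  [2 exit(s)]
  2: a→5  a→6  [2 exit(s)]
  4: tau→4  [1 exit(s)]
  5: tau→1  tau→6  [2 exit(s)]
  6: b→2  b→4  [2 exit(s)]

Answer: DEADLOCK-FREE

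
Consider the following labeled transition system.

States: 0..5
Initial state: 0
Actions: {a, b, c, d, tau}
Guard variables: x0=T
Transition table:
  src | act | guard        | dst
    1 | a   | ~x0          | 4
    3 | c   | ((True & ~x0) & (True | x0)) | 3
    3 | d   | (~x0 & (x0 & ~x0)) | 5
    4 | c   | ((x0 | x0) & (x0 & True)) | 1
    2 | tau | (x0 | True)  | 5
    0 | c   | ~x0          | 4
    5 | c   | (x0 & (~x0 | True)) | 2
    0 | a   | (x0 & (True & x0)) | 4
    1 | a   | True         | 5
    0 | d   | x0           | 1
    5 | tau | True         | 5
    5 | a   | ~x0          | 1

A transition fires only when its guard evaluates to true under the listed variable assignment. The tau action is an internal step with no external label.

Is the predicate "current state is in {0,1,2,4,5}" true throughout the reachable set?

Safe = {0,1,2,4,5}
Reach set: {0,1,2,4,5}
  0: ok
  1: ok
  2: ok
  4: ok
  5: ok

Answer: INVARIANT HOLDS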